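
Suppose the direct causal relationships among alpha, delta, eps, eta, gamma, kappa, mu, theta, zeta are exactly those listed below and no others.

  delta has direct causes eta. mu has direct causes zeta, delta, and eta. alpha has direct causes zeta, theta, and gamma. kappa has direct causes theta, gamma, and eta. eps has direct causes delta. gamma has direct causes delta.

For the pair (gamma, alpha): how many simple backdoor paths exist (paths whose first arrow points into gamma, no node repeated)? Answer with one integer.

4

A backdoor path from gamma to alpha is any simple undirected path whose first edge points into gamma (i.e. leaves gamma via a parent).
Parents of gamma: {delta}.
Enumerating:
  P1: gamma <- delta <- eta -> kappa <- theta -> alpha
  P2: gamma <- delta <- eta -> mu <- zeta -> alpha
  P3: gamma <- delta -> mu <- eta -> kappa <- theta -> alpha
  P4: gamma <- delta -> mu <- zeta -> alpha
That exhausts the simple backdoor paths. Count: 4.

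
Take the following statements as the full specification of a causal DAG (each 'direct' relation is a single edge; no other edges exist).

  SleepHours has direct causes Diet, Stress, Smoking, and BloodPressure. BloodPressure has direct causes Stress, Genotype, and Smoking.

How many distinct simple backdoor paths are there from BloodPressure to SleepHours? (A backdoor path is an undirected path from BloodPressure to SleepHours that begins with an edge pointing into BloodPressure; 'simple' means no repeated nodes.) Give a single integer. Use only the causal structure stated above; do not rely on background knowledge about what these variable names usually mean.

A backdoor path from BloodPressure to SleepHours is any simple undirected path whose first edge points into BloodPressure (i.e. leaves BloodPressure via a parent).
Parents of BloodPressure: {Genotype, Smoking, Stress}.
Enumerating:
  P1: BloodPressure <- Stress -> SleepHours
  P2: BloodPressure <- Smoking -> SleepHours
That exhausts the simple backdoor paths. Count: 2.

2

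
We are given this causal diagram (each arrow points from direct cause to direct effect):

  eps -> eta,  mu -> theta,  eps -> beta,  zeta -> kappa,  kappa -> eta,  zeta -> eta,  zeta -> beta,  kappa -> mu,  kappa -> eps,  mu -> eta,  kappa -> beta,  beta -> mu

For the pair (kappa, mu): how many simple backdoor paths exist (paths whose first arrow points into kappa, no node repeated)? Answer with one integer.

4

A backdoor path from kappa to mu is any simple undirected path whose first edge points into kappa (i.e. leaves kappa via a parent).
Parents of kappa: {zeta}.
Enumerating:
  P1: kappa <- zeta -> beta <- eps -> eta <- mu
  P2: kappa <- zeta -> beta -> mu
  P3: kappa <- zeta -> eta <- eps -> beta -> mu
  P4: kappa <- zeta -> eta <- mu
That exhausts the simple backdoor paths. Count: 4.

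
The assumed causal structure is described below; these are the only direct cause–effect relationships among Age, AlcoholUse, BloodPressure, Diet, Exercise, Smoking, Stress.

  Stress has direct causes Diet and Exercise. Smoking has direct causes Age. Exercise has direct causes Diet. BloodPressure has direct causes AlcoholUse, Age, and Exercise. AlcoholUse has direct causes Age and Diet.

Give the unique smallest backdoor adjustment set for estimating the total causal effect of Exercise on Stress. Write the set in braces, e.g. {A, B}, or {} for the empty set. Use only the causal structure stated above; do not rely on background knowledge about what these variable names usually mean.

{Diet}

Variables eligible for adjustment (non-descendants of Exercise, excluding Exercise and Stress): {Age, AlcoholUse, Diet, Smoking}.
Backdoor paths from Exercise to Stress:
  P1: Exercise <- Diet -> Stress
The empty set is not sufficient: P1 (Exercise <- Diet -> Stress) has no collider blocking it and no conditioned non-collider, so it is open.
Try {Diet}:
  P1: blocked at fork node Diet ∈ conditioning set.
{Diet} contains no descendant of Exercise and blocks every backdoor path.
No other singleton works — e.g. {Age} leaves P1 open — so {Diet} is the unique smallest valid adjustment set.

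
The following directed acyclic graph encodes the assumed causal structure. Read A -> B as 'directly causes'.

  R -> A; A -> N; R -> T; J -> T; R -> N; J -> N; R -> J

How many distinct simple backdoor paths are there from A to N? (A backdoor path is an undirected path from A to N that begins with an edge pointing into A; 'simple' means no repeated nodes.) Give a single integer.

A backdoor path from A to N is any simple undirected path whose first edge points into A (i.e. leaves A via a parent).
Parents of A: {R}.
Enumerating:
  P1: A <- R -> J -> N
  P2: A <- R -> T <- J -> N
  P3: A <- R -> N
That exhausts the simple backdoor paths. Count: 3.

3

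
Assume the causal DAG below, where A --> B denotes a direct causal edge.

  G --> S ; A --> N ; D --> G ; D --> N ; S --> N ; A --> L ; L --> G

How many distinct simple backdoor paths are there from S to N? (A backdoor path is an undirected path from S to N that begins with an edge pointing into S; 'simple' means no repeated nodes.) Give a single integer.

2

A backdoor path from S to N is any simple undirected path whose first edge points into S (i.e. leaves S via a parent).
Parents of S: {G}.
Enumerating:
  P1: S <- G <- L <- A -> N
  P2: S <- G <- D -> N
That exhausts the simple backdoor paths. Count: 2.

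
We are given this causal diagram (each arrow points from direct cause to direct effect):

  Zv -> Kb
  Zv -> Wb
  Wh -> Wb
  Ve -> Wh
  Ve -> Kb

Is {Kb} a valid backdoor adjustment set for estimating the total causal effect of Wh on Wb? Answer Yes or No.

Backdoor paths from Wh to Wb (paths whose first edge points into Wh):
  P1: Wh <- Ve -> Kb <- Zv -> Wb
Condition 1 (no descendant of Wh in the set): holds — descendants of Wh are {Wb}; none are in {Kb}.
Condition 2 (every backdoor path blocked by {Kb}):
  P1: open — collider(s) Kb are conditioned on (or have a conditioned descendant) and no non-collider on the path is in the set.
{Kb} does not satisfy the backdoor criterion.

No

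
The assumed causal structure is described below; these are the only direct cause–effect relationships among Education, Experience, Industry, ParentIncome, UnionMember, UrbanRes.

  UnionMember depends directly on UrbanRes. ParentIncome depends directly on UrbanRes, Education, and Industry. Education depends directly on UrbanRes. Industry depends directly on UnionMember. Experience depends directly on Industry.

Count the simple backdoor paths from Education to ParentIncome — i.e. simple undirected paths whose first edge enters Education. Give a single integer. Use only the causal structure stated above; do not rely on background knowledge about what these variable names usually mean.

A backdoor path from Education to ParentIncome is any simple undirected path whose first edge points into Education (i.e. leaves Education via a parent).
Parents of Education: {UrbanRes}.
Enumerating:
  P1: Education <- UrbanRes -> UnionMember -> Industry -> ParentIncome
  P2: Education <- UrbanRes -> ParentIncome
That exhausts the simple backdoor paths. Count: 2.

2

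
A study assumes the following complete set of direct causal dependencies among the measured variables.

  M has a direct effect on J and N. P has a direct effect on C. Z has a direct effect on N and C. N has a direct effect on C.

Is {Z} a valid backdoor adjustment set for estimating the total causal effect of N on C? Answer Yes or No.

Yes

Backdoor paths from N to C (paths whose first edge points into N):
  P1: N <- Z -> C
Condition 1 (no descendant of N in the set): holds — descendants of N are {C}; none are in {Z}.
Condition 2 (every backdoor path blocked by {Z}):
  P1: blocked at fork node Z ∈ conditioning set.
{Z} satisfies the backdoor criterion.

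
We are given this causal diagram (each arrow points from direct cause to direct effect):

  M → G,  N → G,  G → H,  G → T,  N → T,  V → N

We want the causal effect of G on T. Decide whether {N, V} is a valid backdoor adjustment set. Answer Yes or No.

Backdoor paths from G to T (paths whose first edge points into G):
  P1: G <- N -> T
Condition 1 (no descendant of G in the set): holds — descendants of G are {H, T}; none are in {N, V}.
Condition 2 (every backdoor path blocked by {N, V}):
  P1: blocked at fork node N ∈ conditioning set.
{N, V} satisfies the backdoor criterion.

Yes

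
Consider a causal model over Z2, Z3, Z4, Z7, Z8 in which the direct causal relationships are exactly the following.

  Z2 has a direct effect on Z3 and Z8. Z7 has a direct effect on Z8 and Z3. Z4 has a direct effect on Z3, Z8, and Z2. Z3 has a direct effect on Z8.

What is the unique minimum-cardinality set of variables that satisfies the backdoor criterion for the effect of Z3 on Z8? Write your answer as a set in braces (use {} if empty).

{Z2, Z4, Z7}

Variables eligible for adjustment (non-descendants of Z3, excluding Z3 and Z8): {Z2, Z4, Z7}.
Backdoor paths from Z3 to Z8:
  P1: Z3 <- Z4 -> Z2 -> Z8
  P2: Z3 <- Z4 -> Z8
  P3: Z3 <- Z7 -> Z8
  P4: Z3 <- Z2 <- Z4 -> Z8
  P5: Z3 <- Z2 -> Z8
The empty set is not sufficient: P1 (Z3 <- Z4 -> Z2 -> Z8) has no collider blocking it and no conditioned non-collider, so it is open.
Try {Z2, Z4, Z7}:
  P1: blocked at fork node Z4 ∈ conditioning set.
  P2: blocked at fork node Z4 ∈ conditioning set.
  P3: blocked at fork node Z7 ∈ conditioning set.
  P4: blocked at chain node Z2 ∈ conditioning set.
  P5: blocked at fork node Z2 ∈ conditioning set.
{Z2, Z4, Z7} contains no descendant of Z3 and blocks every backdoor path.
Every element of {Z2, Z4, Z7} is needed (dropping Z2 leaves P5 open; dropping Z4 leaves P2 open; dropping Z7 leaves P3 open), so no proper subset is valid.
Among all size-3 subsets of the eligible variables, only {Z2, Z4, Z7} blocks every backdoor path, so it is the unique smallest valid adjustment set.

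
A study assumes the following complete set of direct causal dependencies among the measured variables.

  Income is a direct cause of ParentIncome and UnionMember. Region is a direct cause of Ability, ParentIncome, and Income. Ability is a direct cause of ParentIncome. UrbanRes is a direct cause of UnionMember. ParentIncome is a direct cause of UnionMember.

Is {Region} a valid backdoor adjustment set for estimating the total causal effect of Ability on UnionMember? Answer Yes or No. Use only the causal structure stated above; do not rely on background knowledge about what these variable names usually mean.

Backdoor paths from Ability to UnionMember (paths whose first edge points into Ability):
  P1: Ability <- Region -> Income -> ParentIncome -> UnionMember
  P2: Ability <- Region -> Income -> UnionMember
  P3: Ability <- Region -> ParentIncome <- Income -> UnionMember
  P4: Ability <- Region -> ParentIncome -> UnionMember
Condition 1 (no descendant of Ability in the set): holds — descendants of Ability are {ParentIncome, UnionMember}; none are in {Region}.
Condition 2 (every backdoor path blocked by {Region}):
  P1: blocked at fork node Region ∈ conditioning set.
  P2: blocked at fork node Region ∈ conditioning set.
  P3: blocked at fork node Region ∈ conditioning set.
  P4: blocked at fork node Region ∈ conditioning set.
{Region} satisfies the backdoor criterion.

Yes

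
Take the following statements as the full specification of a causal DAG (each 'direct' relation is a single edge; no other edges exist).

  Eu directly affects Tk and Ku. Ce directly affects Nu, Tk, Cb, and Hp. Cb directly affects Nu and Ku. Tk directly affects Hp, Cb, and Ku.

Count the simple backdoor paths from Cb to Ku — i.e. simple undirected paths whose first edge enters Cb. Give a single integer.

6

A backdoor path from Cb to Ku is any simple undirected path whose first edge points into Cb (i.e. leaves Cb via a parent).
Parents of Cb: {Ce, Tk}.
Enumerating:
  P1: Cb <- Ce -> Tk <- Eu -> Ku
  P2: Cb <- Ce -> Tk -> Ku
  P3: Cb <- Ce -> Hp <- Tk <- Eu -> Ku
  P4: Cb <- Ce -> Hp <- Tk -> Ku
  P5: Cb <- Tk <- Eu -> Ku
  P6: Cb <- Tk -> Ku
That exhausts the simple backdoor paths. Count: 6.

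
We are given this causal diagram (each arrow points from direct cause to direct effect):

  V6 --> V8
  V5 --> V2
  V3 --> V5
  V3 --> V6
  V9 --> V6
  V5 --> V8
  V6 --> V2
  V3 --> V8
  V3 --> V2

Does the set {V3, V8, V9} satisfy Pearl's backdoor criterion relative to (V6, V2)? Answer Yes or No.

No

Backdoor paths from V6 to V2 (paths whose first edge points into V6):
  P1: V6 <- V3 -> V5 -> V2
  P2: V6 <- V3 -> V8 <- V5 -> V2
  P3: V6 <- V3 -> V2
Condition 1 (no descendant of V6 in the set): FAILS — V8 is a descendant of V6.
Condition 2 (every backdoor path blocked by {V3, V8, V9}):
  P1: blocked at fork node V3 ∈ conditioning set.
  P2: blocked at fork node V3 ∈ conditioning set.
  P3: blocked at fork node V3 ∈ conditioning set.
{V3, V8, V9} does not satisfy the backdoor criterion.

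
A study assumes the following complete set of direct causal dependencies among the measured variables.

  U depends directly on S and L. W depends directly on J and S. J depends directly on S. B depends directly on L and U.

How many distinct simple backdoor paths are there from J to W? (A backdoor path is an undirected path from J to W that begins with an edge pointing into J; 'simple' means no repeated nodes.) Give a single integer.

A backdoor path from J to W is any simple undirected path whose first edge points into J (i.e. leaves J via a parent).
Parents of J: {S}.
Enumerating:
  P1: J <- S -> W
That exhausts the simple backdoor paths. Count: 1.

1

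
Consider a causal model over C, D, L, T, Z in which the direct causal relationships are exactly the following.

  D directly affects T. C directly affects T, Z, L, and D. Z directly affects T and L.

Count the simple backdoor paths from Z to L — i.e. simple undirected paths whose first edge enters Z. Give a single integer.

A backdoor path from Z to L is any simple undirected path whose first edge points into Z (i.e. leaves Z via a parent).
Parents of Z: {C}.
Enumerating:
  P1: Z <- C -> L
That exhausts the simple backdoor paths. Count: 1.

1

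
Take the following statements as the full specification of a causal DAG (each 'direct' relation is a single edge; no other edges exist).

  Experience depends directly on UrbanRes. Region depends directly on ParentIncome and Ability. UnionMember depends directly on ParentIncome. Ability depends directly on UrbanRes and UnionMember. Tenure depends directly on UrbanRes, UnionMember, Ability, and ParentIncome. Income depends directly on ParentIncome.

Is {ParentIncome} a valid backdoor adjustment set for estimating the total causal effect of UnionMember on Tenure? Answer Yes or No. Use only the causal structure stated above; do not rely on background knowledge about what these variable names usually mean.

Yes

Backdoor paths from UnionMember to Tenure (paths whose first edge points into UnionMember):
  P1: UnionMember <- ParentIncome -> Tenure
  P2: UnionMember <- ParentIncome -> Region <- Ability <- UrbanRes -> Tenure
  P3: UnionMember <- ParentIncome -> Region <- Ability -> Tenure
Condition 1 (no descendant of UnionMember in the set): holds — descendants of UnionMember are {Ability, Region, Tenure}; none are in {ParentIncome}.
Condition 2 (every backdoor path blocked by {ParentIncome}):
  P1: blocked at fork node ParentIncome ∈ conditioning set.
  P2: blocked at fork node ParentIncome ∈ conditioning set.
  P3: blocked at fork node ParentIncome ∈ conditioning set.
{ParentIncome} satisfies the backdoor criterion.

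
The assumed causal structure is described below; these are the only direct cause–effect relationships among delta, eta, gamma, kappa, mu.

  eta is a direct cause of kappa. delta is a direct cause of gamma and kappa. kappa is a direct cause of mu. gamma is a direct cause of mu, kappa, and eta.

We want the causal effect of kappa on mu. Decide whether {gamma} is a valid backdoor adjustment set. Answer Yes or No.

Backdoor paths from kappa to mu (paths whose first edge points into kappa):
  P1: kappa <- delta -> gamma -> mu
  P2: kappa <- gamma -> mu
  P3: kappa <- eta <- gamma -> mu
Condition 1 (no descendant of kappa in the set): holds — descendants of kappa are {mu}; none are in {gamma}.
Condition 2 (every backdoor path blocked by {gamma}):
  P1: blocked at chain node gamma ∈ conditioning set.
  P2: blocked at fork node gamma ∈ conditioning set.
  P3: blocked at fork node gamma ∈ conditioning set.
{gamma} satisfies the backdoor criterion.

Yes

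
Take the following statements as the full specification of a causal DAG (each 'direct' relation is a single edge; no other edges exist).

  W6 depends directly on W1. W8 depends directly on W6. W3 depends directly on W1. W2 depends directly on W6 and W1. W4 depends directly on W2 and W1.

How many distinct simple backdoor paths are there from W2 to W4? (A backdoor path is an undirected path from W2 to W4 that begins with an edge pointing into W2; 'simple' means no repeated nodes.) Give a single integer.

2

A backdoor path from W2 to W4 is any simple undirected path whose first edge points into W2 (i.e. leaves W2 via a parent).
Parents of W2: {W1, W6}.
Enumerating:
  P1: W2 <- W1 -> W4
  P2: W2 <- W6 <- W1 -> W4
That exhausts the simple backdoor paths. Count: 2.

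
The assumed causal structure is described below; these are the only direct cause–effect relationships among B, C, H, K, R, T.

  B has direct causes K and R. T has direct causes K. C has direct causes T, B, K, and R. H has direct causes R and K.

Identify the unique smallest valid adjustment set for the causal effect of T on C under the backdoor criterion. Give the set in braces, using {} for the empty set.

{K}

Variables eligible for adjustment (non-descendants of T, excluding T and C): {B, H, K, R}.
Backdoor paths from T to C:
  P1: T <- K -> H <- R -> B -> C
  P2: T <- K -> H <- R -> C
  P3: T <- K -> B <- R -> C
  P4: T <- K -> B -> C
  P5: T <- K -> C
The empty set is not sufficient: P4 (T <- K -> B -> C) has no collider blocking it and no conditioned non-collider, so it is open.
Try {K}:
  P1: blocked at fork node K ∈ conditioning set.
  P2: blocked at fork node K ∈ conditioning set.
  P3: blocked at fork node K ∈ conditioning set.
  P4: blocked at fork node K ∈ conditioning set.
  P5: blocked at fork node K ∈ conditioning set.
{K} contains no descendant of T and blocks every backdoor path.
No other singleton works — e.g. {R} leaves P4 open — so {K} is the unique smallest valid adjustment set.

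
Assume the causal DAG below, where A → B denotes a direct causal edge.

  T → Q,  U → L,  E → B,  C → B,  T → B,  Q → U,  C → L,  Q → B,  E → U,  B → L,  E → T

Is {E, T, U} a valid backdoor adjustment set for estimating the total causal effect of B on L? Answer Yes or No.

No

Backdoor paths from B to L (paths whose first edge points into B):
  P1: B <- E -> T -> Q -> U -> L
  P2: B <- E -> U -> L
  P3: B <- T <- E -> U -> L
  P4: B <- T -> Q -> U -> L
  P5: B <- Q <- T <- E -> U -> L
  P6: B <- Q -> U -> L
  P7: B <- C -> L
Condition 1 (no descendant of B in the set): holds — descendants of B are {L}; none are in {E, T, U}.
Condition 2 (every backdoor path blocked by {E, T, U}):
  P1: blocked at fork node E ∈ conditioning set.
  P2: blocked at fork node E ∈ conditioning set.
  P3: blocked at chain node T ∈ conditioning set.
  P4: blocked at fork node T ∈ conditioning set.
  P5: blocked at chain node T ∈ conditioning set.
  P6: blocked at chain node U ∈ conditioning set.
  P7: open — no interior node is in the conditioning set.
{E, T, U} does not satisfy the backdoor criterion.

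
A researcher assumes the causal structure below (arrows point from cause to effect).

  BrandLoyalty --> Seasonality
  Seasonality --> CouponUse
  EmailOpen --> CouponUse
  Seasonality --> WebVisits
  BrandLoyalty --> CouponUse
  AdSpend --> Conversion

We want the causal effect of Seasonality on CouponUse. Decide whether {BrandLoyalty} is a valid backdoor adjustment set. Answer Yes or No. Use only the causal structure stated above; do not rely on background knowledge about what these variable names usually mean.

Yes

Backdoor paths from Seasonality to CouponUse (paths whose first edge points into Seasonality):
  P1: Seasonality <- BrandLoyalty -> CouponUse
Condition 1 (no descendant of Seasonality in the set): holds — descendants of Seasonality are {CouponUse, WebVisits}; none are in {BrandLoyalty}.
Condition 2 (every backdoor path blocked by {BrandLoyalty}):
  P1: blocked at fork node BrandLoyalty ∈ conditioning set.
{BrandLoyalty} satisfies the backdoor criterion.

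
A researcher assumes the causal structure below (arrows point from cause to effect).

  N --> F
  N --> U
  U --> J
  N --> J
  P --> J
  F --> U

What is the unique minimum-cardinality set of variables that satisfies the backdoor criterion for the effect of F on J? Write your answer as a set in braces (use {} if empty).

{N}

Variables eligible for adjustment (non-descendants of F, excluding F and J): {N, P}.
Backdoor paths from F to J:
  P1: F <- N -> U -> J
  P2: F <- N -> J
The empty set is not sufficient: P1 (F <- N -> U -> J) has no collider blocking it and no conditioned non-collider, so it is open.
Try {N}:
  P1: blocked at fork node N ∈ conditioning set.
  P2: blocked at fork node N ∈ conditioning set.
{N} contains no descendant of F and blocks every backdoor path.
No other singleton works — e.g. {P} leaves P1 open — so {N} is the unique smallest valid adjustment set.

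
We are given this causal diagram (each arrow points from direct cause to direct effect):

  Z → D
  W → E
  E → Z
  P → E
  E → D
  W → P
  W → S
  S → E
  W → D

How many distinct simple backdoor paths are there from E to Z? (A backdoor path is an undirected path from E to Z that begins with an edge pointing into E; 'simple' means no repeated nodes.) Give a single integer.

A backdoor path from E to Z is any simple undirected path whose first edge points into E (i.e. leaves E via a parent).
Parents of E: {P, S, W}.
Enumerating:
  P1: E <- W -> D <- Z
  P2: E <- P <- W -> D <- Z
  P3: E <- S <- W -> D <- Z
That exhausts the simple backdoor paths. Count: 3.

3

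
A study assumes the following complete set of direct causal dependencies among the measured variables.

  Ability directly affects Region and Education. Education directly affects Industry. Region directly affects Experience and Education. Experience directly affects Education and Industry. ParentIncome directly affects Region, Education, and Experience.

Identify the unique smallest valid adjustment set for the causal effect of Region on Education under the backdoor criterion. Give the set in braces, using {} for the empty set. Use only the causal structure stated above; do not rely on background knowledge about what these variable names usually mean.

{Ability, ParentIncome}

Variables eligible for adjustment (non-descendants of Region, excluding Region and Education): {Ability, ParentIncome}.
Backdoor paths from Region to Education:
  P1: Region <- Ability -> Education
  P2: Region <- ParentIncome -> Experience -> Education
  P3: Region <- ParentIncome -> Experience -> Industry <- Education
  P4: Region <- ParentIncome -> Education
The empty set is not sufficient: P1 (Region <- Ability -> Education) has no collider blocking it and no conditioned non-collider, so it is open.
Try {Ability, ParentIncome}:
  P1: blocked at fork node Ability ∈ conditioning set.
  P2: blocked at fork node ParentIncome ∈ conditioning set.
  P3: blocked at fork node ParentIncome ∈ conditioning set.
  P4: blocked at fork node ParentIncome ∈ conditioning set.
{Ability, ParentIncome} contains no descendant of Region and blocks every backdoor path.
Every element of {Ability, ParentIncome} is needed (dropping Ability leaves P1 open; dropping ParentIncome leaves P2 open), so no proper subset is valid.
Among all size-2 subsets of the eligible variables, only {Ability, ParentIncome} blocks every backdoor path, so it is the unique smallest valid adjustment set.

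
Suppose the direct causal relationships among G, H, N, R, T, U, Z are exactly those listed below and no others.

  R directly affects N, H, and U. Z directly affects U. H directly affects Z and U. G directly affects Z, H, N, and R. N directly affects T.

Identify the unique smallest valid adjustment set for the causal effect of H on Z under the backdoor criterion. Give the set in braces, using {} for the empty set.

{G}

Variables eligible for adjustment (non-descendants of H, excluding H and Z): {G, N, R, T}.
Backdoor paths from H to Z:
  P1: H <- G -> R -> U <- Z
  P2: H <- G -> N <- R -> U <- Z
  P3: H <- G -> Z
  P4: H <- R <- G -> Z
  P5: H <- R -> N <- G -> Z
  P6: H <- R -> U <- Z
The empty set is not sufficient: P3 (H <- G -> Z) has no collider blocking it and no conditioned non-collider, so it is open.
Try {G}:
  P1: blocked at fork node G ∈ conditioning set.
  P2: blocked at fork node G ∈ conditioning set.
  P3: blocked at fork node G ∈ conditioning set.
  P4: blocked at fork node G ∈ conditioning set.
  P5: blocked at collider N (neither it nor any descendant is in the conditioning set).
  P6: blocked at collider U (neither it nor any descendant is in the conditioning set).
{G} contains no descendant of H and blocks every backdoor path.
No other singleton works — e.g. {R} leaves P3 open — so {G} is the unique smallest valid adjustment set.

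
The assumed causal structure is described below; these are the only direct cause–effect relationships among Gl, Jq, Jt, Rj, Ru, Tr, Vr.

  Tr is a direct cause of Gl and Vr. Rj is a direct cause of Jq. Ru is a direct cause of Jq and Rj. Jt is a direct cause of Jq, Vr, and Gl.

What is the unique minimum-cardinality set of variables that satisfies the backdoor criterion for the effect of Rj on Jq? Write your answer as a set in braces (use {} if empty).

Variables eligible for adjustment (non-descendants of Rj, excluding Rj and Jq): {Gl, Jt, Ru, Tr, Vr}.
Backdoor paths from Rj to Jq:
  P1: Rj <- Ru -> Jq
The empty set is not sufficient: P1 (Rj <- Ru -> Jq) has no collider blocking it and no conditioned non-collider, so it is open.
Try {Ru}:
  P1: blocked at fork node Ru ∈ conditioning set.
{Ru} contains no descendant of Rj and blocks every backdoor path.
No other singleton works — e.g. {Jt} leaves P1 open — so {Ru} is the unique smallest valid adjustment set.

{Ru}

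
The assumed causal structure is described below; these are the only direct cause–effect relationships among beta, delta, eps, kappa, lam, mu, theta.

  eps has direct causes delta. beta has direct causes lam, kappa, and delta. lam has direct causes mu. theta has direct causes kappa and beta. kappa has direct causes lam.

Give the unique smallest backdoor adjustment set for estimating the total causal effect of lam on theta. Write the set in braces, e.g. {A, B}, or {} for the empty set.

Variables eligible for adjustment (non-descendants of lam, excluding lam and theta): {delta, eps, mu}.
Backdoor paths from lam to theta:
  (none)
With no backdoor paths the empty set already satisfies the criterion, and it is trivially minimal.

{}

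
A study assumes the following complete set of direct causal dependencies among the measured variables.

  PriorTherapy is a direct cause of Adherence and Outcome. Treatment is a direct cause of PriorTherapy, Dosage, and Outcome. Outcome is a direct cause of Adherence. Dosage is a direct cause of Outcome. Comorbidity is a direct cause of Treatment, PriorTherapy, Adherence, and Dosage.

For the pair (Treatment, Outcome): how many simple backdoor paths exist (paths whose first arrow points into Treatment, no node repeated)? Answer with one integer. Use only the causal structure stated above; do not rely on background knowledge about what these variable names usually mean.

5

A backdoor path from Treatment to Outcome is any simple undirected path whose first edge points into Treatment (i.e. leaves Treatment via a parent).
Parents of Treatment: {Comorbidity}.
Enumerating:
  P1: Treatment <- Comorbidity -> Dosage -> Outcome
  P2: Treatment <- Comorbidity -> PriorTherapy -> Outcome
  P3: Treatment <- Comorbidity -> PriorTherapy -> Adherence <- Outcome
  P4: Treatment <- Comorbidity -> Adherence <- PriorTherapy -> Outcome
  P5: Treatment <- Comorbidity -> Adherence <- Outcome
That exhausts the simple backdoor paths. Count: 5.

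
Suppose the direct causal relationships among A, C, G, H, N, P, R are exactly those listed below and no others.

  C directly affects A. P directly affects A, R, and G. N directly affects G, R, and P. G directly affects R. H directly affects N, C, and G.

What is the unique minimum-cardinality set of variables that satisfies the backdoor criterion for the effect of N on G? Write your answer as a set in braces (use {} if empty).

Variables eligible for adjustment (non-descendants of N, excluding N and G): {C, H}.
Backdoor paths from N to G:
  P1: N <- H -> C -> A <- P -> G
  P2: N <- H -> C -> A <- P -> R <- G
  P3: N <- H -> G
The empty set is not sufficient: P3 (N <- H -> G) has no collider blocking it and no conditioned non-collider, so it is open.
Try {H}:
  P1: blocked at fork node H ∈ conditioning set.
  P2: blocked at fork node H ∈ conditioning set.
  P3: blocked at fork node H ∈ conditioning set.
{H} contains no descendant of N and blocks every backdoor path.
No other singleton works — e.g. {C} leaves P3 open — so {H} is the unique smallest valid adjustment set.

{H}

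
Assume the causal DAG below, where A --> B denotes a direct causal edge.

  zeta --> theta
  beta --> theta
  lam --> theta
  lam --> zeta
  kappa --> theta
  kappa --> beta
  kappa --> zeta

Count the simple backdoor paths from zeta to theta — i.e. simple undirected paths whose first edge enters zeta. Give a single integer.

A backdoor path from zeta to theta is any simple undirected path whose first edge points into zeta (i.e. leaves zeta via a parent).
Parents of zeta: {kappa, lam}.
Enumerating:
  P1: zeta <- lam -> theta
  P2: zeta <- kappa -> beta -> theta
  P3: zeta <- kappa -> theta
That exhausts the simple backdoor paths. Count: 3.

3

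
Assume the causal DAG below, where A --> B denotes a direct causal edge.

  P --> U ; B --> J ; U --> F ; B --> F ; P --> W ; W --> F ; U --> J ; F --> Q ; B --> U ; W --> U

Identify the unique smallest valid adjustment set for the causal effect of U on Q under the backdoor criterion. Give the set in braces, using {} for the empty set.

{B, W}

Variables eligible for adjustment (non-descendants of U, excluding U and Q): {B, P, W}.
Backdoor paths from U to Q:
  P1: U <- P -> W -> F -> Q
  P2: U <- B -> F -> Q
  P3: U <- W -> F -> Q
The empty set is not sufficient: P1 (U <- P -> W -> F -> Q) has no collider blocking it and no conditioned non-collider, so it is open.
Try {B, W}:
  P1: blocked at chain node W ∈ conditioning set.
  P2: blocked at fork node B ∈ conditioning set.
  P3: blocked at fork node W ∈ conditioning set.
{B, W} contains no descendant of U and blocks every backdoor path.
Every element of {B, W} is needed (dropping B leaves P2 open; dropping W leaves P1 open), so no proper subset is valid.
Among all size-2 subsets of the eligible variables, only {B, W} blocks every backdoor path, so it is the unique smallest valid adjustment set.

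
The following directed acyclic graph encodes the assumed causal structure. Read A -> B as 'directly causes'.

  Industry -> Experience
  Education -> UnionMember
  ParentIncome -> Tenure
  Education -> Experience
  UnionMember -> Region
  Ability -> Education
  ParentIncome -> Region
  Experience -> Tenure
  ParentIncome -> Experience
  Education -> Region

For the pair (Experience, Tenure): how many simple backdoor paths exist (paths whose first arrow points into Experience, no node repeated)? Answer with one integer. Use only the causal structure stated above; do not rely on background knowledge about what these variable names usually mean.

A backdoor path from Experience to Tenure is any simple undirected path whose first edge points into Experience (i.e. leaves Experience via a parent).
Parents of Experience: {Education, Industry, ParentIncome}.
Enumerating:
  P1: Experience <- Education -> UnionMember -> Region <- ParentIncome -> Tenure
  P2: Experience <- Education -> Region <- ParentIncome -> Tenure
  P3: Experience <- ParentIncome -> Tenure
That exhausts the simple backdoor paths. Count: 3.

3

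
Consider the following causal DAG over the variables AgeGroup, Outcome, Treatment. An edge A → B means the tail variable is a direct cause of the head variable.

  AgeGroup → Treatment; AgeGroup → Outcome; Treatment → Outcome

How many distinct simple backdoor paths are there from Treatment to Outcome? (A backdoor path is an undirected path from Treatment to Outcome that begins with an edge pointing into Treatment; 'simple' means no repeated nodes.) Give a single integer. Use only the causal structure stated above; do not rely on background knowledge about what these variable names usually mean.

1

A backdoor path from Treatment to Outcome is any simple undirected path whose first edge points into Treatment (i.e. leaves Treatment via a parent).
Parents of Treatment: {AgeGroup}.
Enumerating:
  P1: Treatment <- AgeGroup -> Outcome
That exhausts the simple backdoor paths. Count: 1.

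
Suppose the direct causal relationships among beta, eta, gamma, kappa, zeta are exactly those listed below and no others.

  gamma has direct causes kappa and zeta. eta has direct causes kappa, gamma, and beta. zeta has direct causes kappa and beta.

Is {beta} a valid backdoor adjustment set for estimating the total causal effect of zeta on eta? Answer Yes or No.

No

Backdoor paths from zeta to eta (paths whose first edge points into zeta):
  P1: zeta <- kappa -> gamma -> eta
  P2: zeta <- kappa -> eta
  P3: zeta <- beta -> eta
Condition 1 (no descendant of zeta in the set): holds — descendants of zeta are {eta, gamma}; none are in {beta}.
Condition 2 (every backdoor path blocked by {beta}):
  P1: open — no interior node is in the conditioning set.
  P2: open — no interior node is in the conditioning set.
  P3: blocked at fork node beta ∈ conditioning set.
{beta} does not satisfy the backdoor criterion.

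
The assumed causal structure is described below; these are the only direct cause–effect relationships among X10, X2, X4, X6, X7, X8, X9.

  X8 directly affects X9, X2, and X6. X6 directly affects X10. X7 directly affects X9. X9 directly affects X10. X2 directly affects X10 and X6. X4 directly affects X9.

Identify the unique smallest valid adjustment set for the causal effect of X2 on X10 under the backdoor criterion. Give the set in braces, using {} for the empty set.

Variables eligible for adjustment (non-descendants of X2, excluding X2 and X10): {X4, X7, X8, X9}.
Backdoor paths from X2 to X10:
  P1: X2 <- X8 -> X9 -> X10
  P2: X2 <- X8 -> X6 -> X10
The empty set is not sufficient: P1 (X2 <- X8 -> X9 -> X10) has no collider blocking it and no conditioned non-collider, so it is open.
Try {X8}:
  P1: blocked at fork node X8 ∈ conditioning set.
  P2: blocked at fork node X8 ∈ conditioning set.
{X8} contains no descendant of X2 and blocks every backdoor path.
No other singleton works — e.g. {X7} leaves P1 open — so {X8} is the unique smallest valid adjustment set.

{X8}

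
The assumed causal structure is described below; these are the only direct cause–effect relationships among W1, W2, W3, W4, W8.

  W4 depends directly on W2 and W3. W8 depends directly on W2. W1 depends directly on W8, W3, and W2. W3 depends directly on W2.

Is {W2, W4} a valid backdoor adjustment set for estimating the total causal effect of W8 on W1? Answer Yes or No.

Yes

Backdoor paths from W8 to W1 (paths whose first edge points into W8):
  P1: W8 <- W2 -> W3 -> W1
  P2: W8 <- W2 -> W4 <- W3 -> W1
  P3: W8 <- W2 -> W1
Condition 1 (no descendant of W8 in the set): holds — descendants of W8 are {W1}; none are in {W2, W4}.
Condition 2 (every backdoor path blocked by {W2, W4}):
  P1: blocked at fork node W2 ∈ conditioning set.
  P2: blocked at fork node W2 ∈ conditioning set.
  P3: blocked at fork node W2 ∈ conditioning set.
{W2, W4} satisfies the backdoor criterion.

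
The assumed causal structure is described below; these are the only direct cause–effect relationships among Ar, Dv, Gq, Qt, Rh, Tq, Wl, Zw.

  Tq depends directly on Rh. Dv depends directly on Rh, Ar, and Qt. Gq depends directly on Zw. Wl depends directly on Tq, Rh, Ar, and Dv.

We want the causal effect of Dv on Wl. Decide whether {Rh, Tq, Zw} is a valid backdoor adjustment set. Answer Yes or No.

No

Backdoor paths from Dv to Wl (paths whose first edge points into Dv):
  P1: Dv <- Rh -> Tq -> Wl
  P2: Dv <- Rh -> Wl
  P3: Dv <- Ar -> Wl
Condition 1 (no descendant of Dv in the set): holds — descendants of Dv are {Wl}; none are in {Rh, Tq, Zw}.
Condition 2 (every backdoor path blocked by {Rh, Tq, Zw}):
  P1: blocked at fork node Rh ∈ conditioning set.
  P2: blocked at fork node Rh ∈ conditioning set.
  P3: open — no interior node is in the conditioning set.
{Rh, Tq, Zw} does not satisfy the backdoor criterion.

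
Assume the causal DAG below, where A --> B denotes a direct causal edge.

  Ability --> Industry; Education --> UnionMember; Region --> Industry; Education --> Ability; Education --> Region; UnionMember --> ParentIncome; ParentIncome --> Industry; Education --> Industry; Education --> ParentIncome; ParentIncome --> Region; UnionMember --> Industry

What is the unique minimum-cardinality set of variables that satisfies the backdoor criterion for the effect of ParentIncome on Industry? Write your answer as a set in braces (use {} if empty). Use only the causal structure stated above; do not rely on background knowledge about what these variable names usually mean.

Variables eligible for adjustment (non-descendants of ParentIncome, excluding ParentIncome and Industry): {Ability, Education, UnionMember}.
Backdoor paths from ParentIncome to Industry:
  P1: ParentIncome <- Education -> UnionMember -> Industry
  P2: ParentIncome <- Education -> Ability -> Industry
  P3: ParentIncome <- Education -> Region -> Industry
  P4: ParentIncome <- Education -> Industry
  P5: ParentIncome <- UnionMember <- Education -> Ability -> Industry
  P6: ParentIncome <- UnionMember <- Education -> Region -> Industry
  P7: ParentIncome <- UnionMember <- Education -> Industry
  P8: ParentIncome <- UnionMember -> Industry
The empty set is not sufficient: P1 (ParentIncome <- Education -> UnionMember -> Industry) has no collider blocking it and no conditioned non-collider, so it is open.
Try {Education, UnionMember}:
  P1: blocked at fork node Education ∈ conditioning set.
  P2: blocked at fork node Education ∈ conditioning set.
  P3: blocked at fork node Education ∈ conditioning set.
  P4: blocked at fork node Education ∈ conditioning set.
  P5: blocked at chain node UnionMember ∈ conditioning set.
  P6: blocked at chain node UnionMember ∈ conditioning set.
  P7: blocked at chain node UnionMember ∈ conditioning set.
  P8: blocked at fork node UnionMember ∈ conditioning set.
{Education, UnionMember} contains no descendant of ParentIncome and blocks every backdoor path.
Every element of {Education, UnionMember} is needed (dropping Education leaves P2 open; dropping UnionMember leaves P8 open), so no proper subset is valid.
Among all size-2 subsets of the eligible variables, only {Education, UnionMember} blocks every backdoor path, so it is the unique smallest valid adjustment set.

{Education, UnionMember}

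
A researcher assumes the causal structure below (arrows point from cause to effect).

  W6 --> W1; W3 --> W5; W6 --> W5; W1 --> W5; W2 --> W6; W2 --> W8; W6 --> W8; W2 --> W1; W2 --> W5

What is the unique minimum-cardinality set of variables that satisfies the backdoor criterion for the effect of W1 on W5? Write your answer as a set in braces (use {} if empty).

{W2, W6}

Variables eligible for adjustment (non-descendants of W1, excluding W1 and W5): {W2, W3, W6, W8}.
Backdoor paths from W1 to W5:
  P1: W1 <- W2 -> W6 -> W5
  P2: W1 <- W2 -> W8 <- W6 -> W5
  P3: W1 <- W2 -> W5
  P4: W1 <- W6 <- W2 -> W5
  P5: W1 <- W6 -> W8 <- W2 -> W5
  P6: W1 <- W6 -> W5
The empty set is not sufficient: P1 (W1 <- W2 -> W6 -> W5) has no collider blocking it and no conditioned non-collider, so it is open.
Try {W2, W6}:
  P1: blocked at fork node W2 ∈ conditioning set.
  P2: blocked at fork node W2 ∈ conditioning set.
  P3: blocked at fork node W2 ∈ conditioning set.
  P4: blocked at chain node W6 ∈ conditioning set.
  P5: blocked at fork node W6 ∈ conditioning set.
  P6: blocked at fork node W6 ∈ conditioning set.
{W2, W6} contains no descendant of W1 and blocks every backdoor path.
Every element of {W2, W6} is needed (dropping W2 leaves P3 open; dropping W6 leaves P6 open), so no proper subset is valid.
Among all size-2 subsets of the eligible variables, only {W2, W6} blocks every backdoor path, so it is the unique smallest valid adjustment set.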